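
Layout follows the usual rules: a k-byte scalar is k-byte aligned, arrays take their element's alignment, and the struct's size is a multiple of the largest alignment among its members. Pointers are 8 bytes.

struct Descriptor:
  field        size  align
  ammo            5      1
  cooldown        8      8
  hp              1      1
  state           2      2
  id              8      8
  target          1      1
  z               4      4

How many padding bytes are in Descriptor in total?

11

ammo at 0 (size 5, align 1) → ends 5
pad 3 to align 8 for cooldown
cooldown at 8 (size 8, align 8) → ends 16
hp at 16 (size 1, align 1) → ends 17
pad 1 to align 2 for state
state at 18 (size 2, align 2) → ends 20
pad 4 to align 8 for id
id at 24 (size 8, align 8) → ends 32
target at 32 (size 1, align 1) → ends 33
pad 3 to align 4 for z
z at 36 (size 4, align 4) → ends 40
total 40 bytes, alignment 8
data bytes 29, size 40 → padding 11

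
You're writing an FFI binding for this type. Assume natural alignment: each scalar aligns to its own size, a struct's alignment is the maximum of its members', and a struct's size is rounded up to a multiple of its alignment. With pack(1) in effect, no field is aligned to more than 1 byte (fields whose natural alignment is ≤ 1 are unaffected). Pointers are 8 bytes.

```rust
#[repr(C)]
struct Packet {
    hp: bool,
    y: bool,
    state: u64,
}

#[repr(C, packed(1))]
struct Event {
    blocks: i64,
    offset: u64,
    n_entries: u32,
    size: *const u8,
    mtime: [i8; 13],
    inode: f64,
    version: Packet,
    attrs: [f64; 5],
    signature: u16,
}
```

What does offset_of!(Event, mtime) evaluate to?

28

Packet: hp at 0 (size 1, align 1) → ends 1; y at 1 (size 1, align 1) → ends 2; pad 6 to align 8 for state; state at 8 (size 8, align 8) → ends 16; total 16 bytes, alignment 8
blocks at 0 (size 8, align 1) → ends 8
offset at 8 (size 8, align 1) → ends 16
n_entries at 16 (size 4, align 1) → ends 20
size at 20 (size 8, align 1) → ends 28
mtime at 28 (size 13, align 1) → ends 41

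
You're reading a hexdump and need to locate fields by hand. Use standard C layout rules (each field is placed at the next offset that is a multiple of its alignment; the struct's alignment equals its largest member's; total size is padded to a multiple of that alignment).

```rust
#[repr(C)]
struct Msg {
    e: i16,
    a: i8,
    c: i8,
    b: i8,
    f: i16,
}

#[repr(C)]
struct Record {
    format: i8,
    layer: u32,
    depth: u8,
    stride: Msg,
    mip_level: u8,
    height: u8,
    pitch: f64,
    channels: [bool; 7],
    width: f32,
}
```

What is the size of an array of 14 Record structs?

672

Msg: 0..2  e  (2B, 2-aligned); 2..3  a  (1B, 1-aligned); 3..4  c  (1B, 1-aligned); 4..5  b  (1B, 1-aligned); 5..6  -- padding (1B); 6..8  f  (2B, 2-aligned); sizeof = 8, alignof = 2
0..1  format  (1B, 1-aligned)
1..4  -- padding (3B)
4..8  layer  (4B, 4-aligned)
8..9  depth  (1B, 1-aligned)
9..10  -- padding (1B)
10..18  stride  (8B, 2-aligned)
18..19  mip_level  (1B, 1-aligned)
19..20  height  (1B, 1-aligned)
20..24  -- padding (4B)
24..32  pitch  (8B, 8-aligned)
32..39  channels  (7B, 1-aligned)
39..40  -- padding (1B)
40..44  width  (4B, 4-aligned)
44..48  -- tail padding (4B)
sizeof = 48, alignof = 8
array of 14: 14 × 48 = 672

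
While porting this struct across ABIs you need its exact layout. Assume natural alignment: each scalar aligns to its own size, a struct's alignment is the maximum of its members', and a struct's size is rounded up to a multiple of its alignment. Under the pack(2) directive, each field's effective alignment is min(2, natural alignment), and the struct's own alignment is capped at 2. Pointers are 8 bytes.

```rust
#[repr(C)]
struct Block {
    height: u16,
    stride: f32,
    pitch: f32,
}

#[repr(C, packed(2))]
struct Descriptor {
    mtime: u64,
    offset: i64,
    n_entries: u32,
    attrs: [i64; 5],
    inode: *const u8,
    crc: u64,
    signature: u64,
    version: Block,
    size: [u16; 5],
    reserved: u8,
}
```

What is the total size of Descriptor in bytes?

Block: @0: height [2B, align 2] → 2; +2 pad (align 4); @4: stride [4B, align 4] → 8; @8: pitch [4B, align 4] → 12; size 12, align 4
@0: mtime [8B, align 2] → 8
@8: offset [8B, align 2] → 16
@16: n_entries [4B, align 2] → 20
@20: attrs [40B, align 2] → 60
@60: inode [8B, align 2] → 68
@68: crc [8B, align 2] → 76
@76: signature [8B, align 2] → 84
@84: version [12B, align 2] → 96
@96: size [10B, align 2] → 106
@106: reserved [1B, align 1] → 107
+1 tail pad (align 2)
size 108, align 2

108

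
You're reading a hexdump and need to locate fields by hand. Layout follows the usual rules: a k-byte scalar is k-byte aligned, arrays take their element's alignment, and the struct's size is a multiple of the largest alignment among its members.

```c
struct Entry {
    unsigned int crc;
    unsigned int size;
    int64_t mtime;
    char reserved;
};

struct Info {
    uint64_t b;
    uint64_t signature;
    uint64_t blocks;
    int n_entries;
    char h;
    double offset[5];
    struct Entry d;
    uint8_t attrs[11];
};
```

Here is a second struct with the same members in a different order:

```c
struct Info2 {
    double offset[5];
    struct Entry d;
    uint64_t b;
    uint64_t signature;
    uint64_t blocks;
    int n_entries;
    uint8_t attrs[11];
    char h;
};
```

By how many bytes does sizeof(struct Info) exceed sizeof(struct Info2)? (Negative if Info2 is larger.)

Entry: 0..4  crc  (4B, 4-aligned); 4..8  size  (4B, 4-aligned); 8..16  mtime  (8B, 8-aligned); 16..17  reserved  (1B, 1-aligned); 17..24  -- tail padding (7B); sizeof = 24, alignof = 8
0..8  b  (8B, 8-aligned)
8..16  signature  (8B, 8-aligned)
16..24  blocks  (8B, 8-aligned)
24..28  n_entries  (4B, 4-aligned)
28..29  h  (1B, 1-aligned)
29..32  -- padding (3B)
32..72  offset  (40B, 8-aligned)
72..96  d  (24B, 8-aligned)
96..107  attrs  (11B, 1-aligned)
107..112  -- tail padding (5B)
sizeof = 112, alignof = 8
— Info2 —
0..40  offset  (40B, 8-aligned)
40..64  d  (24B, 8-aligned)
64..72  b  (8B, 8-aligned)
72..80  signature  (8B, 8-aligned)
80..88  blocks  (8B, 8-aligned)
88..92  n_entries  (4B, 4-aligned)
92..103  attrs  (11B, 1-aligned)
103..104  h  (1B, 1-aligned)
sizeof = 104, alignof = 8
112 − 104 = 8

8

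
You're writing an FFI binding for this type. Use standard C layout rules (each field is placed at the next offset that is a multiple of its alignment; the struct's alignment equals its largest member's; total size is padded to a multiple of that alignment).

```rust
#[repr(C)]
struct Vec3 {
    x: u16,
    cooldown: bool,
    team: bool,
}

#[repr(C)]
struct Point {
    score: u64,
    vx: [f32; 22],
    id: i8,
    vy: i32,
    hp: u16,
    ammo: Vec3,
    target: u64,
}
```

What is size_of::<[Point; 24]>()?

Vec3: 0..2  x  (2B, 2-aligned); 2..3  cooldown  (1B, 1-aligned); 3..4  team  (1B, 1-aligned); sizeof = 4, alignof = 2
0..8  score  (8B, 8-aligned)
8..96  vx  (88B, 4-aligned)
96..97  id  (1B, 1-aligned)
97..100  -- padding (3B)
100..104  vy  (4B, 4-aligned)
104..106  hp  (2B, 2-aligned)
106..110  ammo  (4B, 2-aligned)
110..112  -- padding (2B)
112..120  target  (8B, 8-aligned)
sizeof = 120, alignof = 8
array of 24: 24 × 120 = 2880

2880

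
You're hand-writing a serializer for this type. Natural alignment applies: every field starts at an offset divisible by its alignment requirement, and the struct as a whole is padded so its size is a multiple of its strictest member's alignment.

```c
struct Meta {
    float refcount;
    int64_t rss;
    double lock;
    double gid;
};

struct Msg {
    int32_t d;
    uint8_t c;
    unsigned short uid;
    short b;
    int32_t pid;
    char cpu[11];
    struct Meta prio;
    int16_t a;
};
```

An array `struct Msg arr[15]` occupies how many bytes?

Meta: 0..4  refcount  (4B, 4-aligned); 4..8  -- padding (4B); 8..16  rss  (8B, 8-aligned); 16..24  lock  (8B, 8-aligned); 24..32  gid  (8B, 8-aligned); sizeof = 32, alignof = 8
0..4  d  (4B, 4-aligned)
4..5  c  (1B, 1-aligned)
5..6  -- padding (1B)
6..8  uid  (2B, 2-aligned)
8..10  b  (2B, 2-aligned)
10..12  -- padding (2B)
12..16  pid  (4B, 4-aligned)
16..27  cpu  (11B, 1-aligned)
27..32  -- padding (5B)
32..64  prio  (32B, 8-aligned)
64..66  a  (2B, 2-aligned)
66..72  -- tail padding (6B)
sizeof = 72, alignof = 8
array of 15: 15 × 72 = 1080

1080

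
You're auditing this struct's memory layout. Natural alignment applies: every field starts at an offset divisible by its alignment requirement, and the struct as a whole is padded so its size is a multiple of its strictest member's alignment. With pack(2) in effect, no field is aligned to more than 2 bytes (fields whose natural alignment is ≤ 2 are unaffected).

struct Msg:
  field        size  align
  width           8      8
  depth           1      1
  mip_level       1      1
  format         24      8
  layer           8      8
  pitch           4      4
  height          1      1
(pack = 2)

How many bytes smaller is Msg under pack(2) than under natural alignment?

8

natural layout:
  @0: width [8B, align 8] → 8
  @8: depth [1B, align 1] → 9
  @9: mip_level [1B, align 1] → 10
  +6 pad (align 8)
  @16: format [24B, align 8] → 40
  @40: layer [8B, align 8] → 48
  @48: pitch [4B, align 4] → 52
  @52: height [1B, align 1] → 53
  +3 tail pad (align 8)
  size 56, align 8
packed(2) layout:
  @0: width [8B, align 2] → 8
  @8: depth [1B, align 1] → 9
  @9: mip_level [1B, align 1] → 10
  @10: format [24B, align 2] → 34
  @34: layer [8B, align 2] → 42
  @42: pitch [4B, align 2] → 46
  @46: height [1B, align 1] → 47
  +1 tail pad (align 2)
  size 48, align 2
56 − 48 = 8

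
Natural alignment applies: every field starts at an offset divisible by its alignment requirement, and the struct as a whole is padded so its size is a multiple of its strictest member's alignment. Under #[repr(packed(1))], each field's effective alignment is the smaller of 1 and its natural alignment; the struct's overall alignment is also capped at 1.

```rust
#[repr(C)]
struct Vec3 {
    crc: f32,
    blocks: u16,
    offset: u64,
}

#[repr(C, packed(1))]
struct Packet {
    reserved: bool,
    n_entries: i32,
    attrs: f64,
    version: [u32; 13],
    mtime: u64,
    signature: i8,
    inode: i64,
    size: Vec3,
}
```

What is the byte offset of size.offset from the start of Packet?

90

Vec3: crc at 0 (size 4, align 4) → ends 4; blocks at 4 (size 2, align 2) → ends 6; pad 2 to align 8 for offset; offset at 8 (size 8, align 8) → ends 16; total 16 bytes, alignment 8
reserved at 0 (size 1, align 1) → ends 1
n_entries at 1 (size 4, align 1) → ends 5
attrs at 5 (size 8, align 1) → ends 13
version at 13 (size 52, align 1) → ends 65
mtime at 65 (size 8, align 1) → ends 73
signature at 73 (size 1, align 1) → ends 74
inode at 74 (size 8, align 1) → ends 82
size at 82 (size 16, align 1) → ends 98
within Vec3: offset at 8
82 + 8 = 90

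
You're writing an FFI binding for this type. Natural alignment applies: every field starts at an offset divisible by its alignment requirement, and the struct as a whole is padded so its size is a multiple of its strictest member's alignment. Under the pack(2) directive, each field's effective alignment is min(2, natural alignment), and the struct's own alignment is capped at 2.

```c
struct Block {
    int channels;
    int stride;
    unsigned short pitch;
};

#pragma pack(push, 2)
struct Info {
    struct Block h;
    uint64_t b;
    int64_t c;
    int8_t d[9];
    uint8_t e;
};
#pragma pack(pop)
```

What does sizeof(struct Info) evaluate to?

Block: channels at 0 (size 4, align 4) → ends 4; stride at 4 (size 4, align 4) → ends 8; pitch at 8 (size 2, align 2) → ends 10; tail pad 2 to reach multiple of 4; total 12 bytes, alignment 4
h at 0 (size 12, align 2) → ends 12
b at 12 (size 8, align 2) → ends 20
c at 20 (size 8, align 2) → ends 28
d at 28 (size 9, align 1) → ends 37
e at 37 (size 1, align 1) → ends 38
total 38 bytes, alignment 2

38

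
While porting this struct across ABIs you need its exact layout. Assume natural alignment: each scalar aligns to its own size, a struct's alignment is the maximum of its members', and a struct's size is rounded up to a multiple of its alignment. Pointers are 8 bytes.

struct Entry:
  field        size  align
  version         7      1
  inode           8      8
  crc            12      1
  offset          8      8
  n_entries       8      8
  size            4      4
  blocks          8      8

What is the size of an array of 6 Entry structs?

@0: version [7B, align 1] → 7
+1 pad (align 8)
@8: inode [8B, align 8] → 16
@16: crc [12B, align 1] → 28
+4 pad (align 8)
@32: offset [8B, align 8] → 40
@40: n_entries [8B, align 8] → 48
@48: size [4B, align 4] → 52
+4 pad (align 8)
@56: blocks [8B, align 8] → 64
size 64, align 8
array of 6: 6 × 64 = 384

384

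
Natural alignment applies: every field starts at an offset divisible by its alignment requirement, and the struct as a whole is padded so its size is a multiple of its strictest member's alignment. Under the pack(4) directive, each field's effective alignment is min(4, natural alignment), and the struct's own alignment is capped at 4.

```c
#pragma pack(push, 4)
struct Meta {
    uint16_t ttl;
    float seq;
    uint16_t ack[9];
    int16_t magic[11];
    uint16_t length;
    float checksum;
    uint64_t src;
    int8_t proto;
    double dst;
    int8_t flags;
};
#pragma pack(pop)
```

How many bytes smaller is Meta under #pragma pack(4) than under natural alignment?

8

natural layout:
  @0: ttl [2B, align 2] → 2
  +2 pad (align 4)
  @4: seq [4B, align 4] → 8
  @8: ack [18B, align 2] → 26
  @26: magic [22B, align 2] → 48
  @48: length [2B, align 2] → 50
  +2 pad (align 4)
  @52: checksum [4B, align 4] → 56
  @56: src [8B, align 8] → 64
  @64: proto [1B, align 1] → 65
  +7 pad (align 8)
  @72: dst [8B, align 8] → 80
  @80: flags [1B, align 1] → 81
  +7 tail pad (align 8)
  size 88, align 8
packed(4) layout:
  @0: ttl [2B, align 2] → 2
  +2 pad (align 4)
  @4: seq [4B, align 4] → 8
  @8: ack [18B, align 2] → 26
  @26: magic [22B, align 2] → 48
  @48: length [2B, align 2] → 50
  +2 pad (align 4)
  @52: checksum [4B, align 4] → 56
  @56: src [8B, align 4] → 64
  @64: proto [1B, align 1] → 65
  +3 pad (align 4)
  @68: dst [8B, align 4] → 76
  @76: flags [1B, align 1] → 77
  +3 tail pad (align 4)
  size 80, align 4
88 − 80 = 8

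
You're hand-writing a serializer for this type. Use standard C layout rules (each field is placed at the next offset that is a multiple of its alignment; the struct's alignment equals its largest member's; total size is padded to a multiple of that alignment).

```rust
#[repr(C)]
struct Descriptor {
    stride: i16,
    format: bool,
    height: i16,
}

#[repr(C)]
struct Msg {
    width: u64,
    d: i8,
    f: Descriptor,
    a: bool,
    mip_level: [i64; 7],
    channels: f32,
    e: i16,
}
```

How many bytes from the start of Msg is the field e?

Descriptor: stride at 0 (size 2, align 2) → ends 2; format at 2 (size 1, align 1) → ends 3; pad 1 to align 2 for height; height at 4 (size 2, align 2) → ends 6; total 6 bytes, alignment 2
width at 0 (size 8, align 8) → ends 8
d at 8 (size 1, align 1) → ends 9
pad 1 to align 2 for f
f at 10 (size 6, align 2) → ends 16
a at 16 (size 1, align 1) → ends 17
pad 7 to align 8 for mip_level
mip_level at 24 (size 56, align 8) → ends 80
channels at 80 (size 4, align 4) → ends 84
e at 84 (size 2, align 2) → ends 86

84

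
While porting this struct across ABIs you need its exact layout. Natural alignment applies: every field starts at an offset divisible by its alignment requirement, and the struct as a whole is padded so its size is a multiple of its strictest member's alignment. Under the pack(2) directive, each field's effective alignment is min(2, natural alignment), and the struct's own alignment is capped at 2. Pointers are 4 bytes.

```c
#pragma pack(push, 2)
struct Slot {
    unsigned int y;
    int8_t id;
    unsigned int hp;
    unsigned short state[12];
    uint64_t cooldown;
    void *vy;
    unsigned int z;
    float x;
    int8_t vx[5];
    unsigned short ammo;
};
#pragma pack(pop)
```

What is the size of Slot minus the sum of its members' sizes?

y at 0 (size 4, align 2) → ends 4
id at 4 (size 1, align 1) → ends 5
pad 1 to align 2 for hp
hp at 6 (size 4, align 2) → ends 10
state at 10 (size 24, align 2) → ends 34
cooldown at 34 (size 8, align 2) → ends 42
vy at 42 (size 4, align 2) → ends 46
z at 46 (size 4, align 2) → ends 50
x at 50 (size 4, align 2) → ends 54
vx at 54 (size 5, align 1) → ends 59
pad 1 to align 2 for ammo
ammo at 60 (size 2, align 2) → ends 62
total 62 bytes, alignment 2
data bytes 60, size 62 → padding 2

2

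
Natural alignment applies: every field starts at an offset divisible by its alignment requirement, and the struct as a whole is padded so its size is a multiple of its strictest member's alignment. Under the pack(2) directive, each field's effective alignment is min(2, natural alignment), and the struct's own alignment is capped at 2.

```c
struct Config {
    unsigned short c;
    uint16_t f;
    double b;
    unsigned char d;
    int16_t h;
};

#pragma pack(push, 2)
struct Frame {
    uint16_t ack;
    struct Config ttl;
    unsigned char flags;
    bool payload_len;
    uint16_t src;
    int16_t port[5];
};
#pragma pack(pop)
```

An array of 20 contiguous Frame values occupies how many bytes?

800

Config: c at 0 (size 2, align 2) → ends 2; f at 2 (size 2, align 2) → ends 4; pad 4 to align 8 for b; b at 8 (size 8, align 8) → ends 16; d at 16 (size 1, align 1) → ends 17; pad 1 to align 2 for h; h at 18 (size 2, align 2) → ends 20; tail pad 4 to reach multiple of 8; total 24 bytes, alignment 8
ack at 0 (size 2, align 2) → ends 2
ttl at 2 (size 24, align 2) → ends 26
flags at 26 (size 1, align 1) → ends 27
payload_len at 27 (size 1, align 1) → ends 28
src at 28 (size 2, align 2) → ends 30
port at 30 (size 10, align 2) → ends 40
total 40 bytes, alignment 2
array of 20: 20 × 40 = 800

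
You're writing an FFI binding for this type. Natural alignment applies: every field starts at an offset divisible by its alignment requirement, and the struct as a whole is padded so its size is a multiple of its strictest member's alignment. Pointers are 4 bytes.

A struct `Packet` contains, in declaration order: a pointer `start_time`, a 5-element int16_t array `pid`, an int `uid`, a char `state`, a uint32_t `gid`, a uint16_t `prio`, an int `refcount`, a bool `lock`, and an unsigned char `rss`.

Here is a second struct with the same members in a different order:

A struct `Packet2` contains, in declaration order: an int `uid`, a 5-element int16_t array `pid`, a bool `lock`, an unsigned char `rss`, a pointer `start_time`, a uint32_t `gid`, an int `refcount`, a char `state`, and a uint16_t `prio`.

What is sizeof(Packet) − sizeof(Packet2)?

0..4  start_time  (4B, 4-aligned)
4..14  pid  (10B, 2-aligned)
14..16  -- padding (2B)
16..20  uid  (4B, 4-aligned)
20..21  state  (1B, 1-aligned)
21..24  -- padding (3B)
24..28  gid  (4B, 4-aligned)
28..30  prio  (2B, 2-aligned)
30..32  -- padding (2B)
32..36  refcount  (4B, 4-aligned)
36..37  lock  (1B, 1-aligned)
37..38  rss  (1B, 1-aligned)
38..40  -- tail padding (2B)
sizeof = 40, alignof = 4
— Packet2 —
0..4  uid  (4B, 4-aligned)
4..14  pid  (10B, 2-aligned)
14..15  lock  (1B, 1-aligned)
15..16  rss  (1B, 1-aligned)
16..20  start_time  (4B, 4-aligned)
20..24  gid  (4B, 4-aligned)
24..28  refcount  (4B, 4-aligned)
28..29  state  (1B, 1-aligned)
29..30  -- padding (1B)
30..32  prio  (2B, 2-aligned)
sizeof = 32, alignof = 4
40 − 32 = 8

8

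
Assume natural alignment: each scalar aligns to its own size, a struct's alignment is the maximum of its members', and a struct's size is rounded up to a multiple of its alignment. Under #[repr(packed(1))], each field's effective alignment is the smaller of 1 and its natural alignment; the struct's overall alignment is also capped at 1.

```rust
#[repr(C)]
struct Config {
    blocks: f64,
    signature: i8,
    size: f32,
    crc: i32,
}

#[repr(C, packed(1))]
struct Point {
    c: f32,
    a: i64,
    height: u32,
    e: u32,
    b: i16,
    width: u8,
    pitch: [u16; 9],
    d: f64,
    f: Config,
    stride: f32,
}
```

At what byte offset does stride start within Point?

73

Config: @0: blocks [8B, align 8] → 8; @8: signature [1B, align 1] → 9; +3 pad (align 4); @12: size [4B, align 4] → 16; @16: crc [4B, align 4] → 20; +4 tail pad (align 8); size 24, align 8
@0: c [4B, align 1] → 4
@4: a [8B, align 1] → 12
@12: height [4B, align 1] → 16
@16: e [4B, align 1] → 20
@20: b [2B, align 1] → 22
@22: width [1B, align 1] → 23
@23: pitch [18B, align 1] → 41
@41: d [8B, align 1] → 49
@49: f [24B, align 1] → 73
@73: stride [4B, align 1] → 77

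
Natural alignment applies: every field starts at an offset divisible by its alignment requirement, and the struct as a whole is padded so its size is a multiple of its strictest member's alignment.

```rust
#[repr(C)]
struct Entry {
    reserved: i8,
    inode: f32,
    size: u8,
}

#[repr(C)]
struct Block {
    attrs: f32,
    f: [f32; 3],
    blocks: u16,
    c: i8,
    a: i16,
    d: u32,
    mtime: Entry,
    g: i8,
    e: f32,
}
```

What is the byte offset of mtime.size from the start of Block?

36

Entry: 0..1  reserved  (1B, 1-aligned); 1..4  -- padding (3B); 4..8  inode  (4B, 4-aligned); 8..9  size  (1B, 1-aligned); 9..12  -- tail padding (3B); sizeof = 12, alignof = 4
0..4  attrs  (4B, 4-aligned)
4..16  f  (12B, 4-aligned)
16..18  blocks  (2B, 2-aligned)
18..19  c  (1B, 1-aligned)
19..20  -- padding (1B)
20..22  a  (2B, 2-aligned)
22..24  -- padding (2B)
24..28  d  (4B, 4-aligned)
28..40  mtime  (12B, 4-aligned)
within Entry: size at 8
28 + 8 = 36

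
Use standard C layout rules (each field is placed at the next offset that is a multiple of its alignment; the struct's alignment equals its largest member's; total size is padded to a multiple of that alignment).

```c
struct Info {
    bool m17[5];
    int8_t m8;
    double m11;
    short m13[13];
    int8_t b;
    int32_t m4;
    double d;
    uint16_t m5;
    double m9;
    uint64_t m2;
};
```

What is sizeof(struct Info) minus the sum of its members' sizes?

@0: m17 [5B, align 1] → 5
@5: m8 [1B, align 1] → 6
+2 pad (align 8)
@8: m11 [8B, align 8] → 16
@16: m13 [26B, align 2] → 42
@42: b [1B, align 1] → 43
+1 pad (align 4)
@44: m4 [4B, align 4] → 48
@48: d [8B, align 8] → 56
@56: m5 [2B, align 2] → 58
+6 pad (align 8)
@64: m9 [8B, align 8] → 72
@72: m2 [8B, align 8] → 80
size 80, align 8
data bytes 71, size 80 → padding 9

9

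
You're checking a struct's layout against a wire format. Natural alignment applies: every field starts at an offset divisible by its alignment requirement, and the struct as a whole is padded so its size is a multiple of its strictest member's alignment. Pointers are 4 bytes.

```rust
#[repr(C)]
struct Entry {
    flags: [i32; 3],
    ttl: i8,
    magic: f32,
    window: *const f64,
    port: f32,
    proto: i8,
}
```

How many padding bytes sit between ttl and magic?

3

@0: flags [12B, align 4] → 12
@12: ttl [1B, align 1] → 13
+3 pad (align 4)
@16: magic [4B, align 4] → 20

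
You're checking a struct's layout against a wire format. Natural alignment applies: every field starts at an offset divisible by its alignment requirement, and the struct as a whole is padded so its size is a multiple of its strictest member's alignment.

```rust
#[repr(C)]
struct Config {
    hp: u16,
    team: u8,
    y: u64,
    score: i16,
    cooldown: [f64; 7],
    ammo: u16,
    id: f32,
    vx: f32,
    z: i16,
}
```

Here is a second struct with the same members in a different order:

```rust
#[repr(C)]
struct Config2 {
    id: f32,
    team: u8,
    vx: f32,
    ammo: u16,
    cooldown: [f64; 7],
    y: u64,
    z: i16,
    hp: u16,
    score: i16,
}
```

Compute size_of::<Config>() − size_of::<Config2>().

8

hp at 0 (size 2, align 2) → ends 2
team at 2 (size 1, align 1) → ends 3
pad 5 to align 8 for y
y at 8 (size 8, align 8) → ends 16
score at 16 (size 2, align 2) → ends 18
pad 6 to align 8 for cooldown
cooldown at 24 (size 56, align 8) → ends 80
ammo at 80 (size 2, align 2) → ends 82
pad 2 to align 4 for id
id at 84 (size 4, align 4) → ends 88
vx at 88 (size 4, align 4) → ends 92
z at 92 (size 2, align 2) → ends 94
tail pad 2 to reach multiple of 8
total 96 bytes, alignment 8
— Config2 —
id at 0 (size 4, align 4) → ends 4
team at 4 (size 1, align 1) → ends 5
pad 3 to align 4 for vx
vx at 8 (size 4, align 4) → ends 12
ammo at 12 (size 2, align 2) → ends 14
pad 2 to align 8 for cooldown
cooldown at 16 (size 56, align 8) → ends 72
y at 72 (size 8, align 8) → ends 80
z at 80 (size 2, align 2) → ends 82
hp at 82 (size 2, align 2) → ends 84
score at 84 (size 2, align 2) → ends 86
tail pad 2 to reach multiple of 8
total 88 bytes, alignment 8
96 − 88 = 8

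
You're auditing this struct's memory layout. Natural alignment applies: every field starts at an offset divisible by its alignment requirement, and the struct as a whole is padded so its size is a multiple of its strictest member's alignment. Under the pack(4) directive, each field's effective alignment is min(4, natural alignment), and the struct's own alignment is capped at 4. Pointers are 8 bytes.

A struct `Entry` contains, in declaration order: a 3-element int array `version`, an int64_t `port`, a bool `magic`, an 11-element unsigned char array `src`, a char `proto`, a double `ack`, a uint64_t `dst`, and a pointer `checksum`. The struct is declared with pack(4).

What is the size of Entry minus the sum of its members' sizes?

3

@0: version [12B, align 4] → 12
@12: port [8B, align 4] → 20
@20: magic [1B, align 1] → 21
@21: src [11B, align 1] → 32
@32: proto [1B, align 1] → 33
+3 pad (align 4)
@36: ack [8B, align 4] → 44
@44: dst [8B, align 4] → 52
@52: checksum [8B, align 4] → 60
size 60, align 4
data bytes 57, size 60 → padding 3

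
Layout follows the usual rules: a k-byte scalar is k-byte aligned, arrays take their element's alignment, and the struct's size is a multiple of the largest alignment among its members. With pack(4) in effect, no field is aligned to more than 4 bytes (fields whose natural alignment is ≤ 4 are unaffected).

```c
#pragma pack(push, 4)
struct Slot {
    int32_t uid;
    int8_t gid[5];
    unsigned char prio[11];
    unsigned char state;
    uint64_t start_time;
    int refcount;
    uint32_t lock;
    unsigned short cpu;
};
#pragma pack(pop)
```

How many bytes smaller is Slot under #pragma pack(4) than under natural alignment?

natural layout:
  uid at 0 (size 4, align 4) → ends 4
  gid at 4 (size 5, align 1) → ends 9
  prio at 9 (size 11, align 1) → ends 20
  state at 20 (size 1, align 1) → ends 21
  pad 3 to align 8 for start_time
  start_time at 24 (size 8, align 8) → ends 32
  refcount at 32 (size 4, align 4) → ends 36
  lock at 36 (size 4, align 4) → ends 40
  cpu at 40 (size 2, align 2) → ends 42
  tail pad 6 to reach multiple of 8
  total 48 bytes, alignment 8
packed(4) layout:
  uid at 0 (size 4, align 4) → ends 4
  gid at 4 (size 5, align 1) → ends 9
  prio at 9 (size 11, align 1) → ends 20
  state at 20 (size 1, align 1) → ends 21
  pad 3 to align 4 for start_time
  start_time at 24 (size 8, align 4) → ends 32
  refcount at 32 (size 4, align 4) → ends 36
  lock at 36 (size 4, align 4) → ends 40
  cpu at 40 (size 2, align 2) → ends 42
  tail pad 2 to reach multiple of 4
  total 44 bytes, alignment 4
48 − 44 = 4

4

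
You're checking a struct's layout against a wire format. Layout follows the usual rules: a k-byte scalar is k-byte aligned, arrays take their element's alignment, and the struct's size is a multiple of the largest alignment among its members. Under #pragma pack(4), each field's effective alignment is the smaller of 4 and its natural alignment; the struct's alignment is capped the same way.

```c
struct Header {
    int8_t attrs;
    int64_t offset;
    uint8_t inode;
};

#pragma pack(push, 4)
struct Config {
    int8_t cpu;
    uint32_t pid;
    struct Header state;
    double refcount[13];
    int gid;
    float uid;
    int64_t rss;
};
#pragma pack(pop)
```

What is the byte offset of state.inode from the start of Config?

24

Header: @0: attrs [1B, align 1] → 1; +7 pad (align 8); @8: offset [8B, align 8] → 16; @16: inode [1B, align 1] → 17; +7 tail pad (align 8); size 24, align 8
@0: cpu [1B, align 1] → 1
+3 pad (align 4)
@4: pid [4B, align 4] → 8
@8: state [24B, align 4] → 32
within Header: inode at 16
8 + 16 = 24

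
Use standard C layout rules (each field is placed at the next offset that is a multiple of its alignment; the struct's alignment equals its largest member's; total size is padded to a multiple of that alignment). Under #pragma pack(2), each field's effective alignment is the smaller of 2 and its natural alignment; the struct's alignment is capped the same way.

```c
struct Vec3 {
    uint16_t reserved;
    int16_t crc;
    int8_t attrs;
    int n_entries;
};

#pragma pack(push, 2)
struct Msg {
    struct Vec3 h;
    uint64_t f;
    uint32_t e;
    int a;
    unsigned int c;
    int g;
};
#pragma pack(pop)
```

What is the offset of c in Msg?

Vec3: 0..2  reserved  (2B, 2-aligned); 2..4  crc  (2B, 2-aligned); 4..5  attrs  (1B, 1-aligned); 5..8  -- padding (3B); 8..12  n_entries  (4B, 4-aligned); sizeof = 12, alignof = 4
0..12  h  (12B, 2-aligned)
12..20  f  (8B, 2-aligned)
20..24  e  (4B, 2-aligned)
24..28  a  (4B, 2-aligned)
28..32  c  (4B, 2-aligned)

28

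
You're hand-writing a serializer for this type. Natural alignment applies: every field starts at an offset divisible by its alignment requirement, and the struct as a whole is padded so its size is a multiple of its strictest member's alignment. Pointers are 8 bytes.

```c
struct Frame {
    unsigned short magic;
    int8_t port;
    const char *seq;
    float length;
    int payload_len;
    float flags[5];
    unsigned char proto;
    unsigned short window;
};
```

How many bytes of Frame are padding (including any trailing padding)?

6

magic at 0 (size 2, align 2) → ends 2
port at 2 (size 1, align 1) → ends 3
pad 5 to align 8 for seq
seq at 8 (size 8, align 8) → ends 16
length at 16 (size 4, align 4) → ends 20
payload_len at 20 (size 4, align 4) → ends 24
flags at 24 (size 20, align 4) → ends 44
proto at 44 (size 1, align 1) → ends 45
pad 1 to align 2 for window
window at 46 (size 2, align 2) → ends 48
total 48 bytes, alignment 8
data bytes 42, size 48 → padding 6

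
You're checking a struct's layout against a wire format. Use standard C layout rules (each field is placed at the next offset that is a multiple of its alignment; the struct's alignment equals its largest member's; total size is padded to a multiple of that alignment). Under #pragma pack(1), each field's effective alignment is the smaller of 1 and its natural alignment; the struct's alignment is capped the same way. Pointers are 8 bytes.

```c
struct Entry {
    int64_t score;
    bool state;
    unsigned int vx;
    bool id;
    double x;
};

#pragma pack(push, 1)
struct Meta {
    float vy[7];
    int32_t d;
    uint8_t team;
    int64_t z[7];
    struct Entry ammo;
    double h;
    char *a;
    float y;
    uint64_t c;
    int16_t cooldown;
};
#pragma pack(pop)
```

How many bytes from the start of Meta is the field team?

32

Entry: score at 0 (size 8, align 8) → ends 8; state at 8 (size 1, align 1) → ends 9; pad 3 to align 4 for vx; vx at 12 (size 4, align 4) → ends 16; id at 16 (size 1, align 1) → ends 17; pad 7 to align 8 for x; x at 24 (size 8, align 8) → ends 32; total 32 bytes, alignment 8
vy at 0 (size 28, align 1) → ends 28
d at 28 (size 4, align 1) → ends 32
team at 32 (size 1, align 1) → ends 33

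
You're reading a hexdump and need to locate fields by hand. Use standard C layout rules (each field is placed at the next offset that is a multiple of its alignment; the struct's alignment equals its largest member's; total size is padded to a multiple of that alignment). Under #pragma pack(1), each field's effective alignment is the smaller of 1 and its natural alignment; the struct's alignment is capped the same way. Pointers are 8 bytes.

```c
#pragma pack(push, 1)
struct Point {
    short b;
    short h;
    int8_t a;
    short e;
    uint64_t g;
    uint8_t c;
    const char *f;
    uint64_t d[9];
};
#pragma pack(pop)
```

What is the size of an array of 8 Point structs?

b at 0 (size 2, align 1) → ends 2
h at 2 (size 2, align 1) → ends 4
a at 4 (size 1, align 1) → ends 5
e at 5 (size 2, align 1) → ends 7
g at 7 (size 8, align 1) → ends 15
c at 15 (size 1, align 1) → ends 16
f at 16 (size 8, align 1) → ends 24
d at 24 (size 72, align 1) → ends 96
total 96 bytes, alignment 1
array of 8: 8 × 96 = 768

768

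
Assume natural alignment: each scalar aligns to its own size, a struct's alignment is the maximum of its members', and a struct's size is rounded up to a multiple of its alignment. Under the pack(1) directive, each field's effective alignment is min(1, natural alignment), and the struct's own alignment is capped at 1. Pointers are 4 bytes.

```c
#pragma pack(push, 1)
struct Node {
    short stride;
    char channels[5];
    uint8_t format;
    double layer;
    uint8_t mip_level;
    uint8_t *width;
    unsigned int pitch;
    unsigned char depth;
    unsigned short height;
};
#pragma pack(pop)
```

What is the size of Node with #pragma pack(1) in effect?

28

stride at 0 (size 2, align 1) → ends 2
channels at 2 (size 5, align 1) → ends 7
format at 7 (size 1, align 1) → ends 8
layer at 8 (size 8, align 1) → ends 16
mip_level at 16 (size 1, align 1) → ends 17
width at 17 (size 4, align 1) → ends 21
pitch at 21 (size 4, align 1) → ends 25
depth at 25 (size 1, align 1) → ends 26
height at 26 (size 2, align 1) → ends 28
total 28 bytes, alignment 1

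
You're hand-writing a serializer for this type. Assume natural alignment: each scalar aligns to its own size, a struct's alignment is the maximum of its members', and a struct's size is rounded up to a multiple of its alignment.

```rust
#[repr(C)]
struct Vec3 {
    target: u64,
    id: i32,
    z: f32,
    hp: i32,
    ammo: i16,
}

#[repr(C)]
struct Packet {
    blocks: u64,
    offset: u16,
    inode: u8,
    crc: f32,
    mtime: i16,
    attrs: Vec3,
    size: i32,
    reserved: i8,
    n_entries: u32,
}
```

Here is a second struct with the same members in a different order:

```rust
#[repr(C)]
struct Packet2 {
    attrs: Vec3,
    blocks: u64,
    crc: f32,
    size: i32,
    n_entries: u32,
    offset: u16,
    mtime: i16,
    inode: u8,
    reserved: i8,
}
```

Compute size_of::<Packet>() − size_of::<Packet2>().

Vec3: @0: target [8B, align 8] → 8; @8: id [4B, align 4] → 12; @12: z [4B, align 4] → 16; @16: hp [4B, align 4] → 20; @20: ammo [2B, align 2] → 22; +2 tail pad (align 8); size 24, align 8
@0: blocks [8B, align 8] → 8
@8: offset [2B, align 2] → 10
@10: inode [1B, align 1] → 11
+1 pad (align 4)
@12: crc [4B, align 4] → 16
@16: mtime [2B, align 2] → 18
+6 pad (align 8)
@24: attrs [24B, align 8] → 48
@48: size [4B, align 4] → 52
@52: reserved [1B, align 1] → 53
+3 pad (align 4)
@56: n_entries [4B, align 4] → 60
+4 tail pad (align 8)
size 64, align 8
— Packet2 —
@0: attrs [24B, align 8] → 24
@24: blocks [8B, align 8] → 32
@32: crc [4B, align 4] → 36
@36: size [4B, align 4] → 40
@40: n_entries [4B, align 4] → 44
@44: offset [2B, align 2] → 46
@46: mtime [2B, align 2] → 48
@48: inode [1B, align 1] → 49
@49: reserved [1B, align 1] → 50
+6 tail pad (align 8)
size 56, align 8
64 − 56 = 8

8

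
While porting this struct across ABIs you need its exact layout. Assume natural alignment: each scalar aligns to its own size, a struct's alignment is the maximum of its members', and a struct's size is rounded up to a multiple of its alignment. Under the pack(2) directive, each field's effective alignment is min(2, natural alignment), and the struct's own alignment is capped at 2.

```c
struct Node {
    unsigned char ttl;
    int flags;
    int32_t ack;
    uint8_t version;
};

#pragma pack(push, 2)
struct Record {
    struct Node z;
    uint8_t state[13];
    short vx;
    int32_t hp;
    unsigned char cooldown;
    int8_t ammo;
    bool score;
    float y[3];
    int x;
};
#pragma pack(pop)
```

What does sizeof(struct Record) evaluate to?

Node: @0: ttl [1B, align 1] → 1; +3 pad (align 4); @4: flags [4B, align 4] → 8; @8: ack [4B, align 4] → 12; @12: version [1B, align 1] → 13; +3 tail pad (align 4); size 16, align 4
@0: z [16B, align 2] → 16
@16: state [13B, align 1] → 29
+1 pad (align 2)
@30: vx [2B, align 2] → 32
@32: hp [4B, align 2] → 36
@36: cooldown [1B, align 1] → 37
@37: ammo [1B, align 1] → 38
@38: score [1B, align 1] → 39
+1 pad (align 2)
@40: y [12B, align 2] → 52
@52: x [4B, align 2] → 56
size 56, align 2

56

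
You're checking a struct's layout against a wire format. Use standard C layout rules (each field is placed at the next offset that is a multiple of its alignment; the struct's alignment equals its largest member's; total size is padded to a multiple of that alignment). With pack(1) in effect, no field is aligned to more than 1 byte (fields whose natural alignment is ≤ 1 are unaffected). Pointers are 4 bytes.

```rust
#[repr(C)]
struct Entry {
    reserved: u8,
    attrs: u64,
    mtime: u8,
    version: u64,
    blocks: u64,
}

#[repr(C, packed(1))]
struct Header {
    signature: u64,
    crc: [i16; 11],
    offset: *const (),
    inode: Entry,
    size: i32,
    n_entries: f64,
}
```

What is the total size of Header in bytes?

86 bytes

Entry: 0..1  reserved  (1B, 1-aligned); 1..8  -- padding (7B); 8..16  attrs  (8B, 8-aligned); 16..17  mtime  (1B, 1-aligned); 17..24  -- padding (7B); 24..32  version  (8B, 8-aligned); 32..40  blocks  (8B, 8-aligned); sizeof = 40, alignof = 8
0..8  signature  (8B, 1-aligned)
8..30  crc  (22B, 1-aligned)
30..34  offset  (4B, 1-aligned)
34..74  inode  (40B, 1-aligned)
74..78  size  (4B, 1-aligned)
78..86  n_entries  (8B, 1-aligned)
sizeof = 86, alignof = 1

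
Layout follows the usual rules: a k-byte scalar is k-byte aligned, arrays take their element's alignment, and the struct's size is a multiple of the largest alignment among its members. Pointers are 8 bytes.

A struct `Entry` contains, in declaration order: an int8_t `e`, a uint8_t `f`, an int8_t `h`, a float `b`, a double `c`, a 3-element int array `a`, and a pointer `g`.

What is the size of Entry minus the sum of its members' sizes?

@0: e [1B, align 1] → 1
@1: f [1B, align 1] → 2
@2: h [1B, align 1] → 3
+1 pad (align 4)
@4: b [4B, align 4] → 8
@8: c [8B, align 8] → 16
@16: a [12B, align 4] → 28
+4 pad (align 8)
@32: g [8B, align 8] → 40
size 40, align 8
data bytes 35, size 40 → padding 5

5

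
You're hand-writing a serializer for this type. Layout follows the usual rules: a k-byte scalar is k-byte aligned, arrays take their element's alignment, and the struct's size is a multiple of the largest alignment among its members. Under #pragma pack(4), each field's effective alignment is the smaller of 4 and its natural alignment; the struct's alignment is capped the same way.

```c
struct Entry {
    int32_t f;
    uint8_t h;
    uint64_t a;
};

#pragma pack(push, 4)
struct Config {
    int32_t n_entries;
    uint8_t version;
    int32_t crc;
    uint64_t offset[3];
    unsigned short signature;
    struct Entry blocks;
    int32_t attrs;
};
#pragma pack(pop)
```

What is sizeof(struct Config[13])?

780

Entry: @0: f [4B, align 4] → 4; @4: h [1B, align 1] → 5; +3 pad (align 8); @8: a [8B, align 8] → 16; size 16, align 8
@0: n_entries [4B, align 4] → 4
@4: version [1B, align 1] → 5
+3 pad (align 4)
@8: crc [4B, align 4] → 12
@12: offset [24B, align 4] → 36
@36: signature [2B, align 2] → 38
+2 pad (align 4)
@40: blocks [16B, align 4] → 56
@56: attrs [4B, align 4] → 60
size 60, align 4
array of 13: 13 × 60 = 780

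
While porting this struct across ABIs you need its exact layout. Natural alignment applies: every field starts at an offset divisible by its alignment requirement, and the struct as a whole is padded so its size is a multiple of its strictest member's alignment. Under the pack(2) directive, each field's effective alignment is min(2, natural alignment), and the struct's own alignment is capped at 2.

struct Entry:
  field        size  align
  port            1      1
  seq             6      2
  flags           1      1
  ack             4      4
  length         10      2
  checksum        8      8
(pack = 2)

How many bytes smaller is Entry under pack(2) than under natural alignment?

natural layout:
  port at 0 (size 1, align 1) → ends 1
  pad 1 to align 2 for seq
  seq at 2 (size 6, align 2) → ends 8
  flags at 8 (size 1, align 1) → ends 9
  pad 3 to align 4 for ack
  ack at 12 (size 4, align 4) → ends 16
  length at 16 (size 10, align 2) → ends 26
  pad 6 to align 8 for checksum
  checksum at 32 (size 8, align 8) → ends 40
  total 40 bytes, alignment 8
packed(2) layout:
  port at 0 (size 1, align 1) → ends 1
  pad 1 to align 2 for seq
  seq at 2 (size 6, align 2) → ends 8
  flags at 8 (size 1, align 1) → ends 9
  pad 1 to align 2 for ack
  ack at 10 (size 4, align 2) → ends 14
  length at 14 (size 10, align 2) → ends 24
  checksum at 24 (size 8, align 2) → ends 32
  total 32 bytes, alignment 2
40 − 32 = 8

8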